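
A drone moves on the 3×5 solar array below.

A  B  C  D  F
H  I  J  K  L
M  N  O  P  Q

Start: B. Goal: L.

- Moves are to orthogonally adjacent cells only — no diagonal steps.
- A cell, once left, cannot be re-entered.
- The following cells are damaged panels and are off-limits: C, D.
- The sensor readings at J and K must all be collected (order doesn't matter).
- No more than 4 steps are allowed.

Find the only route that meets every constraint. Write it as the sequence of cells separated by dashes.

B - I - J - K - L

The budget equals the shortest possible length, so every move has to be on a shortest route through the required cells.
Route from B: down 1 to I, right 3 to L — 4 moves in all.
Check: all required cells visited; 4 ≤ 4 moves.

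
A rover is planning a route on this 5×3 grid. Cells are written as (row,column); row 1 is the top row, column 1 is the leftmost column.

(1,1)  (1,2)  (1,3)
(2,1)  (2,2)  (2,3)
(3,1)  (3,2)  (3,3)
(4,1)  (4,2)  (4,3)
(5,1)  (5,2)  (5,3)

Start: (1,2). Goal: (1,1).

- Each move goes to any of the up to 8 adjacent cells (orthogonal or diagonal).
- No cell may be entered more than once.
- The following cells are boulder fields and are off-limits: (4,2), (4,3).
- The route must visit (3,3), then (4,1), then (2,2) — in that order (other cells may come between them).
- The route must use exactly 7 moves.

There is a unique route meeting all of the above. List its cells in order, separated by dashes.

The waypoints must appear in the order (3,3), (4,1), (2,2), with no cell reused.
Route from (1,2): down-right to (2,3), down to (3,3), left to (3,2), down-left to (4,1), up to (3,1), up-right to (2,2), up-left to (1,1) — 7 moves in all.
Check: order respected ((3,3) at step 2, (4,1) at step 4, (2,2) at step 6); 7 moves as required.

(1,2) - (2,3) - (3,3) - (3,2) - (4,1) - (3,1) - (2,2) - (1,1)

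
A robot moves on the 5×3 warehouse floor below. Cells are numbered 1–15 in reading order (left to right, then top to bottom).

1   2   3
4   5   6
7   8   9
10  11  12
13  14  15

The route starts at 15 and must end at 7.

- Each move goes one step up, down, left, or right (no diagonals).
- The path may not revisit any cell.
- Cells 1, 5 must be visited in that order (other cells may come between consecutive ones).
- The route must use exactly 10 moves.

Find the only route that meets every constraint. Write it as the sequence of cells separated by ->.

The waypoints must appear in the order 1, 5, with no cell reused.
Route from 15: up 4 to 3, left 2 to 1, down 1 to 4, right 1 to 5, down 1 to 8, left 1 to 7 — 10 moves in all.
Check: order respected (1 at step 6, 5 at step 8); 10 moves as required.

15 -> 12 -> 9 -> 6 -> 3 -> 2 -> 1 -> 4 -> 5 -> 8 -> 7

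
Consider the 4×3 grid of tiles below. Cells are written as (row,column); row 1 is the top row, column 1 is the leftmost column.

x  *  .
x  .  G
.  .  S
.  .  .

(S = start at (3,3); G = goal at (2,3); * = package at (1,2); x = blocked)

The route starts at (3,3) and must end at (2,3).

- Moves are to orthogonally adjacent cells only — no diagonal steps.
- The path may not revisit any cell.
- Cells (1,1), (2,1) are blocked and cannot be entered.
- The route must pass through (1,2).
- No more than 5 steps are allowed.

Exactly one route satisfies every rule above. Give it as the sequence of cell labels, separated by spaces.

The budget equals the shortest possible length, so every move has to be on a shortest route through the required cells.
Route from (3,3): left to (3,2), 2× up (reaching (1,2)), right to (1,3), down to (2,3) — 5 moves in all.
Check: all required cells visited; 5 ≤ 5 moves.

(3,3) (3,2) (2,2) (1,2) (1,3) (2,3)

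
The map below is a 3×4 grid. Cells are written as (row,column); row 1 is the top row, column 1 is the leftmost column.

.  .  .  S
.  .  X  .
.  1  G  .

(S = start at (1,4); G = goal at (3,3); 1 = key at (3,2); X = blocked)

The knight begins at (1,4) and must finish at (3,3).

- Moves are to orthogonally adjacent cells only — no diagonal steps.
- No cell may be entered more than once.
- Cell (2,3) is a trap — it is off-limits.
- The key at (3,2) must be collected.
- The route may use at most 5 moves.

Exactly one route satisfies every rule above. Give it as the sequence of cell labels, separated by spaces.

The budget equals the shortest possible length, so every move has to be on a shortest route through the required cells.
Route from (1,4): 2× left (reaching (1,2)), 2× down (reaching (3,2)), right to (3,3) — 5 moves in all.
Check: all required cells visited; 5 ≤ 5 moves.

(1,4) (1,3) (1,2) (2,2) (3,2) (3,3)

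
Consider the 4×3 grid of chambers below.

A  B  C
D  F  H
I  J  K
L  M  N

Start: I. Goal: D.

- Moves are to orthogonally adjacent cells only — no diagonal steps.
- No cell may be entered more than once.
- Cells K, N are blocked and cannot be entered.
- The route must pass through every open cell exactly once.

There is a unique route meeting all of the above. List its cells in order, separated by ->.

I -> L -> M -> J -> F -> H -> C -> B -> A -> D

Need to visit all 10 open cells exactly once, starting at I and ending at D.
Cell H has only two open neighbours (C and F), so the path must pass straight through it: one of those is the cell it's entered from and the other is where it exits.
Route from I: down to L, right to M, 2× up (reaching F), right to H, up to C, 2× left (reaching A), down to D — 9 moves in all.
Check: all 10 open cells covered.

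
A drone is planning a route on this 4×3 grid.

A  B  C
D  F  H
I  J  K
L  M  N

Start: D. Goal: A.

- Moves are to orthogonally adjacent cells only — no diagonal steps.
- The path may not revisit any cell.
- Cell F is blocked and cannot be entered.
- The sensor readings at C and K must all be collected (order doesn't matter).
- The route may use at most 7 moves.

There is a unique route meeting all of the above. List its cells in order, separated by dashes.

The budget equals the shortest possible length, so every move has to be on a shortest route through the required cells.
Route from D: down 1 to I, right 2 to K, up 2 to C, left 2 to A — 7 moves in all.
Check: all required cells visited; 7 ≤ 7 moves.

D - I - J - K - H - C - B - A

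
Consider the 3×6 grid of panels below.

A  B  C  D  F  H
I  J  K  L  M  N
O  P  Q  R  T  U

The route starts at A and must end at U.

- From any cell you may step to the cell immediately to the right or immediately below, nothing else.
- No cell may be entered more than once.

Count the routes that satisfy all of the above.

21

A right/down-only route from A to U makes exactly 2 down-moves and 5 right-moves in some order.
With no other constraints that would be C(7,2) = 21 routes.
That gives 21 routes.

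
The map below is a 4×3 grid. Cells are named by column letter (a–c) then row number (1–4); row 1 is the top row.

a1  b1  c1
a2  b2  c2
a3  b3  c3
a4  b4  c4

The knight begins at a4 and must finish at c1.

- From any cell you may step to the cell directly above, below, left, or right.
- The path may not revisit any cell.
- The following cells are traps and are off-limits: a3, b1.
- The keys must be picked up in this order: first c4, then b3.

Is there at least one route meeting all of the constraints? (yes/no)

yes

One route that works: a4 → b4 → c4 → c3 → b3 → b2 → c2 → c1.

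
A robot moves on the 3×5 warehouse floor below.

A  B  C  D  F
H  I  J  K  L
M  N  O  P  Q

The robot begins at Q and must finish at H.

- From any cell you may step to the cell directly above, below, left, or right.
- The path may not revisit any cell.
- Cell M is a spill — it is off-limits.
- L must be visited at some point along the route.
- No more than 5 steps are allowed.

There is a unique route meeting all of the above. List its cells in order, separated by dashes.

Q - L - K - J - I - H

The 5-move cap with required stops at L leaves no slack for detours.
Route from Q: up to L, 4× left (reaching H) — 5 moves in all.
Check: all required cells visited; 5 ≤ 5 moves.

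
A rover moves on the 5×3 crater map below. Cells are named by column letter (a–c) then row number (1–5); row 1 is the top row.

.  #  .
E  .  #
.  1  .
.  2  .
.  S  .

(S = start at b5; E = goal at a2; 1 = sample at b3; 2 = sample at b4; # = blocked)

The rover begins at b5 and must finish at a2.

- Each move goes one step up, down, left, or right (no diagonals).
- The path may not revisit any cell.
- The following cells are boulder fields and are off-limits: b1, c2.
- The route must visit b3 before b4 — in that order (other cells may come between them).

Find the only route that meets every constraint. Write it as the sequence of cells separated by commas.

The waypoints must appear in the order b3, b4, with no cell reused.
Route from b5: right 1 to c5, up 2 to c3, left 1 to b3, down 1 to b4, left 1 to a4, up 2 to a2 — 8 moves in all.
Check: order respected (1 at step 4, 2 at step 5).

b5, c5, c4, c3, b3, b4, a4, a3, a2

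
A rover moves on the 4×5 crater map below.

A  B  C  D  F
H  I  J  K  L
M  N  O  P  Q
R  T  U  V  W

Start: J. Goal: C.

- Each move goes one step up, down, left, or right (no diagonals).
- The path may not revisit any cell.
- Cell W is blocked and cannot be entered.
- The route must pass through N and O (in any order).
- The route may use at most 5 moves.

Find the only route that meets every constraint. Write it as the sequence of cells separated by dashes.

J - O - N - I - B - C

The 5-move cap with required stops at N, O leaves no slack for detours.
Route from J: down to O, left to N, 2× up (reaching B), right to C — 5 moves in all.
Check: all required cells visited; 5 ≤ 5 moves.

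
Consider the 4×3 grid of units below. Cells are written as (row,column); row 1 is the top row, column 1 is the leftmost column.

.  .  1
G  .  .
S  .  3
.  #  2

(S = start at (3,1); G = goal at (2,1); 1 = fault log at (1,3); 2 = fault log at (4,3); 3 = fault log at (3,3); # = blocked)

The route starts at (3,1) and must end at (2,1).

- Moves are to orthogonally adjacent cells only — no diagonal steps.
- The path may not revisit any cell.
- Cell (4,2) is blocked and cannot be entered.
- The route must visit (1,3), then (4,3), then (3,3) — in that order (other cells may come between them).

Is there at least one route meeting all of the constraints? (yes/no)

(4,3) must be visited but has only one open neighbour ((3,3)), and it is neither the start nor the goal — the route would have to enter and leave through (3,3), re-entering it.

no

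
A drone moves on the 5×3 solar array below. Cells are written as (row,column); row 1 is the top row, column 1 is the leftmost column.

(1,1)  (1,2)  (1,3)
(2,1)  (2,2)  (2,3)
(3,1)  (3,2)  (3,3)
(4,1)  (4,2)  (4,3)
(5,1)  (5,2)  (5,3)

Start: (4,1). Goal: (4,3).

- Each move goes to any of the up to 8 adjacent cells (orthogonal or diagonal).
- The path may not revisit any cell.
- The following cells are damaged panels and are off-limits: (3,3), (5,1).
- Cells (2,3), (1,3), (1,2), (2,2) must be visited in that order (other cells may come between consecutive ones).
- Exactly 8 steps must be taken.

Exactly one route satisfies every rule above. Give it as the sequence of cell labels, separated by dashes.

The waypoints must appear in the order (2,3), (1,3), (1,2), (2,2), with no cell reused.
Route from (4,1): up-right 2 to (2,3), up 1 to (1,3), left 1 to (1,2), down 1 to (2,2), down-left 1 to (3,1), down-right 1 to (4,2), right 1 to (4,3) — 8 moves in all.
Check: order respected ((2,3) at step 2, (1,3) at step 3, (1,2) at step 4, (2,2) at step 5); 8 moves as required.

(4,1) - (3,2) - (2,3) - (1,3) - (1,2) - (2,2) - (3,1) - (4,2) - (4,3)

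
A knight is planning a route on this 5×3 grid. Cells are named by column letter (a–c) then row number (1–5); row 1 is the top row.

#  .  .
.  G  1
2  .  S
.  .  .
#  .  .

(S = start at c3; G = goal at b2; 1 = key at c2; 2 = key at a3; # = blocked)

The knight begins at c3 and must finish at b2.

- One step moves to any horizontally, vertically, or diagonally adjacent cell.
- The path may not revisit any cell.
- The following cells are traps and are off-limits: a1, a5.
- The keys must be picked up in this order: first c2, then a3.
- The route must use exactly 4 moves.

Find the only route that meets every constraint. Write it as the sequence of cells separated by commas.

c3, c2, b3, a3, b2

The waypoints must appear in the order c2, a3, with no cell reused.
Route from c3: up to c2, down-left to b3, left to a3, up-right to b2 — 4 moves in all.
Check: order respected (1 at step 1, 2 at step 3); 4 moves as required.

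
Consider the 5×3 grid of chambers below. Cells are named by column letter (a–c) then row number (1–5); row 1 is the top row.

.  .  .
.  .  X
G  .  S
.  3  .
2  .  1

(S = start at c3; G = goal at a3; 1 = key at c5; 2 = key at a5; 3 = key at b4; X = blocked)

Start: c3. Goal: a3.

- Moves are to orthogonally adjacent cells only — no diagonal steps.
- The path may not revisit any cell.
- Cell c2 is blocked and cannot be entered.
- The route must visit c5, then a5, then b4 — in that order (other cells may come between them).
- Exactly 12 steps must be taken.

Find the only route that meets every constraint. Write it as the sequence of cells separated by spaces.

The waypoints must appear in the order c5, a5, b4, with no cell reused.
Route from c3: 2× down (reaching c5), 2× left (reaching a5), up to a4, right to b4, 3× up (reaching b1), left to a1, 2× down (reaching a3) — 12 moves in all.
Check: order respected (1 at step 2, 2 at step 4, 3 at step 6); 12 moves as required.

c3 c4 c5 b5 a5 a4 b4 b3 b2 b1 a1 a2 a3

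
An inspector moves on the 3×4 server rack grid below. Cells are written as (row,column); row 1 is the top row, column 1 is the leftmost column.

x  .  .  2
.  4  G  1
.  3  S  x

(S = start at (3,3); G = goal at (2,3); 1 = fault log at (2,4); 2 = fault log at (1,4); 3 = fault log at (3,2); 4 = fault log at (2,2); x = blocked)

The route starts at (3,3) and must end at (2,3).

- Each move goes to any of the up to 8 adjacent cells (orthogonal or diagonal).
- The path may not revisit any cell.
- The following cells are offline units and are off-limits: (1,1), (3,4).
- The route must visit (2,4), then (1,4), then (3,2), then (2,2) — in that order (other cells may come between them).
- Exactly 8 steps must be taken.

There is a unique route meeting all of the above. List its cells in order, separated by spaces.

The waypoints must appear in the order (2,4), (1,4), (3,2), (2,2), with no cell reused.
Route from (3,3): up-right 1 to (2,4), up 1 to (1,4), left 2 to (1,2), down-left 1 to (2,1), down-right 1 to (3,2), up 1 to (2,2), right 1 to (2,3) — 8 moves in all.
Check: order respected (1 at step 1, 2 at step 2, 3 at step 6, 4 at step 7); 8 moves as required.

(3,3) (2,4) (1,4) (1,3) (1,2) (2,1) (3,2) (2,2) (2,3)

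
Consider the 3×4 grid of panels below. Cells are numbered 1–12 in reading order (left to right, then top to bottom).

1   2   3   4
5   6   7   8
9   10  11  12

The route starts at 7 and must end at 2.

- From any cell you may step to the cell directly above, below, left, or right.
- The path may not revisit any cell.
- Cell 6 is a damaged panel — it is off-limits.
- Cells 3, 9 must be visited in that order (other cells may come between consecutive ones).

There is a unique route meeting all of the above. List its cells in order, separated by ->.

The waypoints must appear in the order 3, 9, with no cell reused.
Route from 7: up 1 to 3, right 1 to 4, down 2 to 12, left 3 to 9, up 2 to 1, right 1 to 2 — 10 moves in all.
Check: order respected (3 at step 1, 9 at step 7).

7 -> 3 -> 4 -> 8 -> 12 -> 11 -> 10 -> 9 -> 5 -> 1 -> 2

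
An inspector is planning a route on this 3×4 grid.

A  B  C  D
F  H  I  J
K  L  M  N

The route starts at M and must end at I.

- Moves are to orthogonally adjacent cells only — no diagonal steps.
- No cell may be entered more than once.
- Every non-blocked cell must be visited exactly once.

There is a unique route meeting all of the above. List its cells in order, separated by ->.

M -> N -> J -> D -> C -> B -> A -> F -> K -> L -> H -> I

Need to visit all 12 open cells exactly once, starting at M and ending at I.
Cell D has only two open neighbours (J and C), so the path must pass straight through it: one of those is the cell it's entered from and the other is where it exits.
Route from M: right 1 to N, up 2 to D, left 3 to A, down 2 to K, right 1 to L, up 1 to H, right 1 to I — 11 moves in all.
Check: all 12 open cells covered.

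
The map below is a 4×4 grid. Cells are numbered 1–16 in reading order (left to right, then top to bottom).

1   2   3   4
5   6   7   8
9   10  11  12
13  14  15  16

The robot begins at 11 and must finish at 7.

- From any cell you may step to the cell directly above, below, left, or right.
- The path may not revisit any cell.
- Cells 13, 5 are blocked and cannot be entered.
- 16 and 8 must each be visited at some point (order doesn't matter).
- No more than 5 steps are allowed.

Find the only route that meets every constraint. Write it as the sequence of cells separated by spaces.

Any route must reach 16 and 8 and still end at 7 within 5 moves, so the order of the required stops is forced.
Route from 11: down to 15, right to 16, 2× up (reaching 8), left to 7 — 5 moves in all.
Check: all required cells visited; 5 ≤ 5 moves.

11 15 16 12 8 7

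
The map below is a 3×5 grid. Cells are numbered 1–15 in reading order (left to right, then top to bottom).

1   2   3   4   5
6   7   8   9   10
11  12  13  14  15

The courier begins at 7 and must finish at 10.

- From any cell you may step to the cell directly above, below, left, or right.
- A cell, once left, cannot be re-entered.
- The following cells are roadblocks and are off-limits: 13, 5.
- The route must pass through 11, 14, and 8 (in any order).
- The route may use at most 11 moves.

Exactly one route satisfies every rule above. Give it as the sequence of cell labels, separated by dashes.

7 - 12 - 11 - 6 - 1 - 2 - 3 - 8 - 9 - 14 - 15 - 10

Any route must reach 11, 14, and 8 and still end at 10 within 11 moves, so the order of the required stops is forced.
Route from 7: down to 12, left to 11, 2× up (reaching 1), 2× right (reaching 3), down to 8, right to 9, down to 14, right to 15, up to 10 — 11 moves in all.
Check: all required cells visited; 11 ≤ 11 moves.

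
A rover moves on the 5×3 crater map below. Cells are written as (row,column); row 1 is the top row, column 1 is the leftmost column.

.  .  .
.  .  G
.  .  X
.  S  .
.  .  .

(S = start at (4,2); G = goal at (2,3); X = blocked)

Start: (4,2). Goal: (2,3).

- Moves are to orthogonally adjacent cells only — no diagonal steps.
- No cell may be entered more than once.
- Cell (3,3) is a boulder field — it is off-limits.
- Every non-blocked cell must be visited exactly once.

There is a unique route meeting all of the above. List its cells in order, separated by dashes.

Need to visit all 14 open cells exactly once, starting at (4,2) and ending at (2,3).
Route from (4,2): right 1 to (4,3), down 1 to (5,3), left 2 to (5,1), up 2 to (3,1), right 1 to (3,2), up 1 to (2,2), left 1 to (2,1), up 1 to (1,1), right 2 to (1,3), down 1 to (2,3) — 13 moves in all.
Check: all 14 open cells covered.

(4,2) - (4,3) - (5,3) - (5,2) - (5,1) - (4,1) - (3,1) - (3,2) - (2,2) - (2,1) - (1,1) - (1,2) - (1,3) - (2,3)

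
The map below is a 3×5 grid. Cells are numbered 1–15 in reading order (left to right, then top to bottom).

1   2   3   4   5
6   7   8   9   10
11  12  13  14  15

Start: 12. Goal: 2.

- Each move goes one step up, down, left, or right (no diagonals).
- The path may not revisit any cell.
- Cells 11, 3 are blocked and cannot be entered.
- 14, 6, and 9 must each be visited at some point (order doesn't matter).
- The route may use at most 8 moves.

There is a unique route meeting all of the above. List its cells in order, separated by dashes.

12 - 13 - 14 - 9 - 8 - 7 - 6 - 1 - 2

Any route must reach 14, 6, and 9 and still end at 2 within 8 moves, so the order of the required stops is forced.
Route from 12: 2× right (reaching 14), up to 9, 3× left (reaching 6), up to 1, right to 2 — 8 moves in all.
Check: all required cells visited; 8 ≤ 8 moves.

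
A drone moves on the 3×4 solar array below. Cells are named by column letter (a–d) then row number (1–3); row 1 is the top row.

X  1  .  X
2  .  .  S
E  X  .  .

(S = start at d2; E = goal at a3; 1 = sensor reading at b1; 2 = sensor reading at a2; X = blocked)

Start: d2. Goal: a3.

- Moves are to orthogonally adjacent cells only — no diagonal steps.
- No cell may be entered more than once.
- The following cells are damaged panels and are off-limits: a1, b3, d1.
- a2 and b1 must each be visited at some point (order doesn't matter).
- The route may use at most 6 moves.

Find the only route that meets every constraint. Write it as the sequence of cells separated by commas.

Any route must reach a2 and b1 and still end at a3 within 6 moves, so the order of the required stops is forced.
Route from d2: left to c2, up to c1, left to b1, down to b2, left to a2, down to a3 — 6 moves in all.
Check: all required cells visited; 6 ≤ 6 moves.

d2, c2, c1, b1, b2, a2, a3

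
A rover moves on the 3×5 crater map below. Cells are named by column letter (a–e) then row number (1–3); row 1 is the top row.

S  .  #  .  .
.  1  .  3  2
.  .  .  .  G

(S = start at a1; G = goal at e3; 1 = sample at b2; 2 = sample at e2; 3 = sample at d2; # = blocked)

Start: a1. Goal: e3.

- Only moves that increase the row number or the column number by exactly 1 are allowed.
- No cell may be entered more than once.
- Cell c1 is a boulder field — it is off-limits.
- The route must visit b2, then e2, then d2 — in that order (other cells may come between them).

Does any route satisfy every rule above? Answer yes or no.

d2 lies to the left of e2, so going from e2 to d2 would need a leftward move — but moves only go right/down, so e2 cannot be visited before d2.

no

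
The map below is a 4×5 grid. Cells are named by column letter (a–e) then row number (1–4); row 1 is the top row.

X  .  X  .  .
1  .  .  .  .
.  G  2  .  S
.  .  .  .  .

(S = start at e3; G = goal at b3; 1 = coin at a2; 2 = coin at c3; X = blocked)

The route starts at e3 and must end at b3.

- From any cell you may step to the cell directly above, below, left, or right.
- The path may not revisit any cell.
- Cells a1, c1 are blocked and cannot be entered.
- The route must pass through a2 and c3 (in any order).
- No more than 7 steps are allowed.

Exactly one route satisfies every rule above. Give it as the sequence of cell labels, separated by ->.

Any route must reach a2 and c3 and still end at b3 within 7 moves, so the order of the required stops is forced.
Route from e3: 2× left (reaching c3), up to c2, 2× left (reaching a2), down to a3, right to b3 — 7 moves in all.
Check: all required cells visited; 7 ≤ 7 moves.

e3 -> d3 -> c3 -> c2 -> b2 -> a2 -> a3 -> b3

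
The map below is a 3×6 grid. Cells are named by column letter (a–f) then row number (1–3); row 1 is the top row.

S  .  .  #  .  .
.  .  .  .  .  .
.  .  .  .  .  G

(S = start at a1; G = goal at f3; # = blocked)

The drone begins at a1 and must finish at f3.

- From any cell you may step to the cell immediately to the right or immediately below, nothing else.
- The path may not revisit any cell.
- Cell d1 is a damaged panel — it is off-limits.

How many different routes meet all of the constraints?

15

A right/down-only route from a1 to f3 makes exactly 2 down-moves and 5 right-moves in some order.
With no other constraints that would be C(7,2) = 21 routes.
Subtract routes through each blocked cell (inclusion–exclusion for overlaps): − through d1: 6 → 15.
That gives 15 routes.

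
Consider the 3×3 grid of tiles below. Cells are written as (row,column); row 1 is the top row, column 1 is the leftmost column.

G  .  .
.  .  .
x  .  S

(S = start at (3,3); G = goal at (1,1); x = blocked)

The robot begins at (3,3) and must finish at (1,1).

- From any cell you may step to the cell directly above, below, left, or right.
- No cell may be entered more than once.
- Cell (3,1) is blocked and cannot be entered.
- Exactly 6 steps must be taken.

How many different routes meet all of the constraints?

2

Need simple routes of exactly 6 moves from (3,3) to (1,1) (Manhattan distance 4, so 1 moves are spent on a detour and 1 undoing it).
Enumerating: (3,3) (2,3) (1,3) (1,2) (2,2) (2,1) (1,1) | (3,3) (3,2) (2,2) (2,3) (1,3) (1,2) (1,1).
That gives 2 routes.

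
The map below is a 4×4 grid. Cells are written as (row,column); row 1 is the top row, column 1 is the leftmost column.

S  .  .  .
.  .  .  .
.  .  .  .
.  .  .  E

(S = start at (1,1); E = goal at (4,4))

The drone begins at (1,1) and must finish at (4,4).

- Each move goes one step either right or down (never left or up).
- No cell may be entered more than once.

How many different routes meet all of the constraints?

A right/down-only route from (1,1) to (4,4) makes exactly 3 down-moves and 3 right-moves in some order.
With no other constraints that would be C(6,3) = 20 routes.
That gives 20 routes.

20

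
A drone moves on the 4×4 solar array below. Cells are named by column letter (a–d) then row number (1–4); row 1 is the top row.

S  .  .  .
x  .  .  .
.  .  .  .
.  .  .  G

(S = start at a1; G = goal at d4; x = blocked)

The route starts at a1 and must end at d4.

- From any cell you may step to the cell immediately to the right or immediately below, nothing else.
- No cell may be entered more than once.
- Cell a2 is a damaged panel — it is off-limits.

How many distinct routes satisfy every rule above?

A right/down-only route from a1 to d4 makes exactly 3 down-moves and 3 right-moves in some order.
With no other constraints that would be C(6,3) = 20 routes.
Subtract routes through each blocked cell (inclusion–exclusion for overlaps): − through a2: 10 → 10.
That gives 10 routes.

10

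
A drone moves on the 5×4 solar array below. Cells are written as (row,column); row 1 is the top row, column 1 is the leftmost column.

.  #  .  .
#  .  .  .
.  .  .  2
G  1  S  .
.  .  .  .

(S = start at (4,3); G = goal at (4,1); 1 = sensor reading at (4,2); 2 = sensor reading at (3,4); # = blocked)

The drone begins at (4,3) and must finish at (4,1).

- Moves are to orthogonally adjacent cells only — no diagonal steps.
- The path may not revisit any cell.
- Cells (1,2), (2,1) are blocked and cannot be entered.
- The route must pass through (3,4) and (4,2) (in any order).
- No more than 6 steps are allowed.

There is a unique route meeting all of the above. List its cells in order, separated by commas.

Any route must reach (3,4) and (4,2) and still end at (4,1) within 6 moves, so the order of the required stops is forced.
Route from (4,3): right 1 to (4,4), up 1 to (3,4), left 2 to (3,2), down 1 to (4,2), left 1 to (4,1) — 6 moves in all.
Check: all required cells visited; 6 ≤ 6 moves.

(4,3), (4,4), (3,4), (3,3), (3,2), (4,2), (4,1)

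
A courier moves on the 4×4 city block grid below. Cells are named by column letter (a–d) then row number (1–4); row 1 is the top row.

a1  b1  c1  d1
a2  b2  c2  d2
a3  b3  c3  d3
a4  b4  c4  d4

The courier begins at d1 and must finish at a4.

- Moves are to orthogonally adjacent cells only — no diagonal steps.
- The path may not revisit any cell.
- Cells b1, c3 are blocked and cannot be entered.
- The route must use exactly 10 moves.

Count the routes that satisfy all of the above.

Need simple routes of exactly 10 moves from d1 to a4 (Manhattan distance 6, so 2 moves are spent on a detour and 2 undoing it).
Enumerating: d1 d2 d3 d4 c4 b4 b3 b2 a2 a3 a4 | d1 c1 c2 d2 d3 d4 c4 b4 b3 a3 a4.
That gives 2 routes.

2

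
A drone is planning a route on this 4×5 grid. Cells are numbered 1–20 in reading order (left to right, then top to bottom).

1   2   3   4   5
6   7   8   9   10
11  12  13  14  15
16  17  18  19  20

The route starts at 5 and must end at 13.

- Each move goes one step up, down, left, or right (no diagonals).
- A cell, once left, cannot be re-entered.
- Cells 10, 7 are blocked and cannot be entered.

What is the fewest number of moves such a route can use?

4

The Manhattan distance from 5 to 13 is |1−3| + |5−3| = 4, so at least 4 moves are needed.
A route of 4 moves achieves this: 5 → 4 → 9 → 14 → 13.
Since 4 matches the lower bound, it is optimal.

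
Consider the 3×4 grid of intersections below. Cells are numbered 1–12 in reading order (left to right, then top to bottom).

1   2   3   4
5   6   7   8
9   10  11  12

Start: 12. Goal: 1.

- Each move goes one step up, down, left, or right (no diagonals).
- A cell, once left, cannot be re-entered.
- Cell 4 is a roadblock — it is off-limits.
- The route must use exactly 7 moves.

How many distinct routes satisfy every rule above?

9

Need simple routes of exactly 7 moves from 12 to 1 (Manhattan distance 5, so 1 moves are spent on a detour and 1 undoing it).
Branch systematically from the start, pruning whenever the remaining move budget drops below the Manhattan distance to 1 or differs from it in parity. Grouping the completions by first move — via 8: 5; via 11: 4 — and summing: 5 + 4 = 9.
That gives 9 routes.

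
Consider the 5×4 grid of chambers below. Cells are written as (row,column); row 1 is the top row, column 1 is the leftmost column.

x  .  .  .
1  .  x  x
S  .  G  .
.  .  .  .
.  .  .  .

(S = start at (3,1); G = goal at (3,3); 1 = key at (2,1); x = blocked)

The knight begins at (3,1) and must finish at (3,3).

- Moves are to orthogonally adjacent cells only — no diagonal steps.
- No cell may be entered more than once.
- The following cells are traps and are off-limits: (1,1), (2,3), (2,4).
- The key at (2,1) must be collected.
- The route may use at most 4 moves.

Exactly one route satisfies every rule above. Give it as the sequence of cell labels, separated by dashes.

Any route must reach (2,1) and still end at (3,3) within 4 moves, so the order of the required stops is forced.
Route from (3,1): up to (2,1), right to (2,2), down to (3,2), right to (3,3) — 4 moves in all.
Check: all required cells visited; 4 ≤ 4 moves.

(3,1) - (2,1) - (2,2) - (3,2) - (3,3)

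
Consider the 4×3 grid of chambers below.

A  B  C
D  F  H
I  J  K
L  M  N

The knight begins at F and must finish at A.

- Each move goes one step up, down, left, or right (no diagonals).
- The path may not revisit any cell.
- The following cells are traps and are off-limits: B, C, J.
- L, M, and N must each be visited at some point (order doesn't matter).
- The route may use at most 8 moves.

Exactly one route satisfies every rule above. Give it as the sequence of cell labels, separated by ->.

F -> H -> K -> N -> M -> L -> I -> D -> A

The 8-move cap with required stops at L, M, N leaves no slack for detours.
Route from F: right 1 to H, down 2 to N, left 2 to L, up 3 to A — 8 moves in all.
Check: all required cells visited; 8 ≤ 8 moves.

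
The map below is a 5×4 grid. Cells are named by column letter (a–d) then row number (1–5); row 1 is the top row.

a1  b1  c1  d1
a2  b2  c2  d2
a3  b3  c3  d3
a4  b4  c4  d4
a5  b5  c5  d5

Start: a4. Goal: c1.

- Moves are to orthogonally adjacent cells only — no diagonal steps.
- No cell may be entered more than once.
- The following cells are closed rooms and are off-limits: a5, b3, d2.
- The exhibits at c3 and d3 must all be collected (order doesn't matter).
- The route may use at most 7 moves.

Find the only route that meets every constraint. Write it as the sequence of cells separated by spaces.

a4 b4 c4 d4 d3 c3 c2 c1

Any route must reach c3 and d3 and still end at c1 within 7 moves, so the order of the required stops is forced.
Route from a4: right 3 to d4, up 1 to d3, left 1 to c3, up 2 to c1 — 7 moves in all.
Check: all required cells visited; 7 ≤ 7 moves.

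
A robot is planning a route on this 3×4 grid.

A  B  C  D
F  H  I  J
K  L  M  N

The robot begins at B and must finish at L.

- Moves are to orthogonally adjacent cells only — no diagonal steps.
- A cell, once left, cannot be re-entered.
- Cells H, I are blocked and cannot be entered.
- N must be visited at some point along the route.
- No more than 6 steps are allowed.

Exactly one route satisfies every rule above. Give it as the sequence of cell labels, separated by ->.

B -> C -> D -> J -> N -> M -> L

Any route must reach N and still end at L within 6 moves, so the order of the required stops is forced.
Route from B: 2× right (reaching D), 2× down (reaching N), 2× left (reaching L) — 6 moves in all.
Check: all required cells visited; 6 ≤ 6 moves.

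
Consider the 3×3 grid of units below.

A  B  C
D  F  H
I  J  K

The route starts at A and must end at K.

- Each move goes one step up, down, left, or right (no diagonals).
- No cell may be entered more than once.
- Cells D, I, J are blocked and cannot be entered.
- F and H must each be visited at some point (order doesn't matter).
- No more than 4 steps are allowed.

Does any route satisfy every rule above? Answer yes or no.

One route that works: A → B → F → H → K.

yes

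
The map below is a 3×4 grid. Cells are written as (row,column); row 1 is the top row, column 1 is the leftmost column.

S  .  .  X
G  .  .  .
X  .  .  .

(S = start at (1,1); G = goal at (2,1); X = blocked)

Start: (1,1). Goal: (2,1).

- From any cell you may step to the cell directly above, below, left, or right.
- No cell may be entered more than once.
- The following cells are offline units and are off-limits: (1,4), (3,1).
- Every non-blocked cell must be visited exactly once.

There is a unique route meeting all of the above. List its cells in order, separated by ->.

Need to visit all 10 open cells exactly once, starting at (1,1) and ending at (2,1).
Cell (3,4) has only two open neighbours ((2,4) and (3,3)), so the path must pass straight through it: one of those is the cell it's entered from and the other is where it exits.
Route from (1,1): right 2 to (1,3), down 1 to (2,3), right 1 to (2,4), down 1 to (3,4), left 2 to (3,2), up 1 to (2,2), left 1 to (2,1) — 9 moves in all.
Check: all 10 open cells covered.

(1,1) -> (1,2) -> (1,3) -> (2,3) -> (2,4) -> (3,4) -> (3,3) -> (3,2) -> (2,2) -> (2,1)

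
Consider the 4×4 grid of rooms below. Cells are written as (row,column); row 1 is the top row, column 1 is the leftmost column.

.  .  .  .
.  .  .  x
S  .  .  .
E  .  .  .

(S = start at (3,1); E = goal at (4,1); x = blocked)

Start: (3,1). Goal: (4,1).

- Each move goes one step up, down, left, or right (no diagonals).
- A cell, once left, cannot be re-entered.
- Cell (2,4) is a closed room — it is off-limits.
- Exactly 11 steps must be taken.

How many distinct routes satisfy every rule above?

7

Need simple routes of exactly 11 moves from (3,1) to (4,1) (Manhattan distance 1, so 5 moves are spent on a detour and 5 undoing it).
Enumerating: (3,1) (2,1) (1,1) (1,2) (2,2) (3,2) (3,3) (3,4) (4,4) (4,3) (4,2) (4,1) | (3,1) (2,1) (1,1) (1,2) (2,2) (2,3) (3,3) (3,4) (4,4) (4,3) (4,2) (4,1) | (3,1) (2,1) (1,1) (1,2) (1,3) (2,3) (3,3) (3,4) (4,4) (4,3) (4,2) (4,1) | (3,1) (2,1) (1,1) (1,2) (1,3) (2,3) (2,2) (3,2) (3,3) (4,3) (4,2) (4,1) | (3,1) (2,1) (2,2) (1,2) (1,3) (2,3) (3,3) (3,4) (4,4) (4,3) (4,2) (4,1) | (3,1) (3,2) (2,2) (1,2) (1,3) (2,3) (3,3) (3,4) (4,4) (4,3) (4,2) (4,1) | (3,1) (3,2) (2,2) (2,1) (1,1) (1,2) (1,3) (2,3) (3,3) (4,3) (4,2) (4,1).
That gives 7 routes.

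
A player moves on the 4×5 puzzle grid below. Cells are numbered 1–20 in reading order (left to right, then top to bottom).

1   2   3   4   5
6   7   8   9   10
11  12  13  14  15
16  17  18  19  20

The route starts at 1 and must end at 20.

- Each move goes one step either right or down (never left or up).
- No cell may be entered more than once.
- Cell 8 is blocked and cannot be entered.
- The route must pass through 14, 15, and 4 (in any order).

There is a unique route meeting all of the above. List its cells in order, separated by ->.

Moves only go right or down, so the column and row indices never decrease.
Route from 1: right 3 to 4, down 2 to 14, right 1 to 15, down 1 to 20 — 7 moves in all.
Check: all required cells visited.

1 -> 2 -> 3 -> 4 -> 9 -> 14 -> 15 -> 20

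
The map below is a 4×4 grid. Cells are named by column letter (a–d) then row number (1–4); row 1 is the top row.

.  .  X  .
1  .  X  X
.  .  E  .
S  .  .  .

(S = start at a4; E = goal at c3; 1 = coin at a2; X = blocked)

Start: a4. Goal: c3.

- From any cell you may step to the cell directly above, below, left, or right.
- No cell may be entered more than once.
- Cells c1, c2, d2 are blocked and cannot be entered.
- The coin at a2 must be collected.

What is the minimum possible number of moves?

Any route passes through a2 somewhere between a4 and c3. Summing Manhattan distances along the two legs (a4 → a2 → c3) gives a lower bound of 2 + 3 = 5 moves.
A route of 5 moves achieves this: a4 → a3 → a2 → b2 → b3 → c3.
Since 5 matches the lower bound, it is optimal.

5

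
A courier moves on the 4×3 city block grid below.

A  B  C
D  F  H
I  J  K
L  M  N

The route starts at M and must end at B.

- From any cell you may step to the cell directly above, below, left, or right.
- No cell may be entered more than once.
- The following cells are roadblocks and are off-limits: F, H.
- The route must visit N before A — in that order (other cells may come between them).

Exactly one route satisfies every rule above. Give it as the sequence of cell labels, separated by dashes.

The waypoints must appear in the order N, A, with no cell reused.
Route from M: right to N, up to K, 2× left (reaching I), 2× up (reaching A), right to B — 7 moves in all.
Check: order respected (N at step 1, A at step 6).

M - N - K - J - I - D - A - B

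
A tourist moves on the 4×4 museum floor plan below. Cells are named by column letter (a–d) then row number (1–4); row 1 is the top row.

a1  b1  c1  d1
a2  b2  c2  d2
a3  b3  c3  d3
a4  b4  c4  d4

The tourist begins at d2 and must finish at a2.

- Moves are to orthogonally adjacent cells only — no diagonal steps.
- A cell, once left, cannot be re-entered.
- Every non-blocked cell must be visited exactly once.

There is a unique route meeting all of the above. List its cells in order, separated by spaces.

Need to visit all 16 open cells exactly once, starting at d2 and ending at a2.
Route from d2: up to d1, left to c1, 2× down (reaching c3), right to d3, down to d4, 3× left (reaching a4), up to a3, right to b3, 2× up (reaching b1), left to a1, down to a2 — 15 moves in all.
Check: all 16 open cells covered.

d2 d1 c1 c2 c3 d3 d4 c4 b4 a4 a3 b3 b2 b1 a1 a2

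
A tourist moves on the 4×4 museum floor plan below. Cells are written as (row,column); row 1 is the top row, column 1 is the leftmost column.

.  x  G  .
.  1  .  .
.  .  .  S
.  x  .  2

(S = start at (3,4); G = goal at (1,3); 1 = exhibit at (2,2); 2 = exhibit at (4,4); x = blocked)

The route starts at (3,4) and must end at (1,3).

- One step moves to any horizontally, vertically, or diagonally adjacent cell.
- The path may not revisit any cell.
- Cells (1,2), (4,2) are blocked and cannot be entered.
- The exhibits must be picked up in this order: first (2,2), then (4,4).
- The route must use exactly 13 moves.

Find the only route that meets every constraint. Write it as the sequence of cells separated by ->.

(3,4) -> (2,3) -> (2,2) -> (1,1) -> (2,1) -> (3,1) -> (4,1) -> (3,2) -> (4,3) -> (4,4) -> (3,3) -> (2,4) -> (1,4) -> (1,3)

The waypoints must appear in the order (2,2), (4,4), with no cell reused.
Route from (3,4): up-left 1 to (2,3), left 1 to (2,2), up-left 1 to (1,1), down 3 to (4,1), up-right 1 to (3,2), down-right 1 to (4,3), right 1 to (4,4), up-left 1 to (3,3), up-right 1 to (2,4), up 1 to (1,4), left 1 to (1,3) — 13 moves in all.
Check: order respected (1 at step 2, 2 at step 9); 13 moves as required.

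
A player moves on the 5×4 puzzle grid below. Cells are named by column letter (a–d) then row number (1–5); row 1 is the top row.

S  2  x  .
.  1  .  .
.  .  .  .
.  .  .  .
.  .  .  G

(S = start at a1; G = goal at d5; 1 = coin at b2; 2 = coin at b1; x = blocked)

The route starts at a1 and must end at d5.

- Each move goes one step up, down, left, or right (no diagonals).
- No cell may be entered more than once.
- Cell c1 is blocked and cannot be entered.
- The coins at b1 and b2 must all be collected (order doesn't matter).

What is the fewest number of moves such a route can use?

7

Any route passes through b1 and b2 in some order between a1 and d5. Summing Manhattan distances along each leg and taking the cheapest ordering (a1 → b1 → b2 → d5) gives a lower bound of 1 + 1 + 5 = 7 moves.
A route of 7 moves achieves this: a1 → b1 → b2 → b3 → b4 → b5 → c5 → d5.
Since 7 matches the lower bound, it is optimal.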